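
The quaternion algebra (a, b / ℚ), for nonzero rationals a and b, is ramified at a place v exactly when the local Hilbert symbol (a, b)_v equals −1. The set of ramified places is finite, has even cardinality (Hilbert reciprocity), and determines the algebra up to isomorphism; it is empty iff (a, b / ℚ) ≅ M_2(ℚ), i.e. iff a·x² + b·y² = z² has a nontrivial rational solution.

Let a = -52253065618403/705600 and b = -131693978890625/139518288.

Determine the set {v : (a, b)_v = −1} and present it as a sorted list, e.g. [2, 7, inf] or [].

(a, b) ≡ (-1763, -180557) mod (ℚ^×)²; places V = {2, 3, 5, 7, 13, 17, 19, 41, 43, ∞}.
(a,b)_2: α=-6, β=-4; u≡5, v≡3 (mod 8); ε(u)ε(v)=0·1, αω(v)=-6·1, βω(u)=-4·1; sum ≡ 0  ⇒  +1.
(a,b)_∞: sgn(-1763)=−, sgn(-180557)=−, so -1.
(a,b)_5: α=-2, u≡3; β=6, v≡2 (mod 5); (3|5)=-1, (2|5)=-1; sign (−1)^0·-1^6·-1^-2 = +1.
(a,b)_3: α=-2, u≡1; β=-4, v≡1 (mod 3); (1|3)=+1, (1|3)=+1; sign (−1)^0·+1^-4·+1^-2 = +1.
(a,b)_17: α=2, u≡14; β=1, v≡8 (mod 17); (14|17)=-1, (8|17)=+1; sign (−1)^0·-1^1·+1^2 = -1.
(a,b)_19: α=2, u≡1; β=3, v≡4 (mod 19); (1|19)=+1, (4|19)=+1; sign (−1)^0·+1^3·+1^2 = +1.
(a,b)_7: α=-2, u≡1; β=-2, v≡4 (mod 7); (1|7)=+1, (4|7)=+1; sign (−1)^0·+1^-2·+1^-2 = +1.
(a,b)_41: α=3, u≡25; β=2, v≡30 (mod 41); (25|41)=+1, (30|41)=-1; sign (−1)^0·+1^2·-1^3 = -1.
(a,b)_13: α=2, u≡11; β=-3, v≡8 (mod 13); (11|13)=-1, (8|13)=-1; sign (−1)^0·-1^-3·-1^2 = -1.
(a,b)_43: α=1, u≡26; β=1, v≡1 (mod 43); (26|43)=-1, (1|43)=+1; sign (−1)^1·-1^1·+1^1 = +1.
|Ram(-1763, -180557)| = 4, even; anisotropic at {13, 17, 41, ∞}.

[13, 17, 41, inf]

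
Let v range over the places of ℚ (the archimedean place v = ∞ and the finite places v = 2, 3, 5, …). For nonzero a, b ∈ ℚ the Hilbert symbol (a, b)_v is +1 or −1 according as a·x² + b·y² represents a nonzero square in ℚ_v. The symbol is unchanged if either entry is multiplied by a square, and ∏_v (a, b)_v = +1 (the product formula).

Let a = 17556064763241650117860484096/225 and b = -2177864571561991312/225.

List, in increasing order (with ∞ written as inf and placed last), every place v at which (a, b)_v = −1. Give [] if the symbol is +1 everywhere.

[7, 17, 23, 37]

Mod squares: a ≡ 77441, b ≡ -274873. Check v ∈ {∞, 2, 3, 5, 7, 11, 13, 17, 19, 23, 37}.
v=2: v_2(a)=10, v_2(b)=4; units ≡ 1, 7 (mod 8); ε·ε+αω+βω = 0·1+10·0+4·0 ≡ 0  ⇒  (a,b)_2 = +1.
v=19: a=19^4·(≡5), b=19^3·(≡16) mod 19; (5|19)=+1, (16|19)=+1; (−1)^{4·3·9}·(+1)^3·(+1)^4 = +1.
v=23: a=23^3·(≡18), b=23^1·(≡16) mod 23; (18|23)=+1, (16|23)=+1; (−1)^{3·1·11}·(+1)^1·(+1)^3 = -1.
v=37: a=37^5·(≡3), b=37^3·(≡18) mod 37; (3|37)=+1, (18|37)=-1; (−1)^{5·3·18}·(+1)^3·(-1)^5 = -1.
v=5: a=5^-2·(≡4), b=5^-2·(≡2) mod 5; (4|5)=+1, (2|5)=-1; (−1)^{-2·-2·2}·(+1)^-2·(-1)^-2 = +1.
v=∞: 77441 > 0 and -274873 < 0  ⇒  (a,b)_∞ = +1.
v=3: a=3^-2·(≡2), b=3^-2·(≡2) mod 3; (2|3)=-1, (2|3)=-1; (−1)^{-2·-2·1}·(-1)^-2·(-1)^-2 = +1.
v=11: a=11^2·(≡3), b=11^2·(≡10) mod 11; (3|11)=+1, (10|11)=-1; (−1)^{2·2·5}·(+1)^2·(-1)^2 = +1.
v=7: a=7^3·(≡6), b=7^2·(≡3) mod 7; (6|7)=-1, (3|7)=-1; (−1)^{3·2·3}·(-1)^2·(-1)^3 = -1.
v=13: a=13^1·(≡1), b=13^2·(≡9) mod 13; (1|13)=+1, (9|13)=+1; (−1)^{1·2·6}·(+1)^2·(+1)^1 = +1.
v=17: a=17^2·(≡12), b=17^1·(≡4) mod 17; (12|17)=-1, (4|17)=+1; (−1)^{2·1·8}·(-1)^1·(+1)^2 = -1.
|Ram(77441, -274873)| = 4, even; anisotropic at {7, 17, 23, 37}.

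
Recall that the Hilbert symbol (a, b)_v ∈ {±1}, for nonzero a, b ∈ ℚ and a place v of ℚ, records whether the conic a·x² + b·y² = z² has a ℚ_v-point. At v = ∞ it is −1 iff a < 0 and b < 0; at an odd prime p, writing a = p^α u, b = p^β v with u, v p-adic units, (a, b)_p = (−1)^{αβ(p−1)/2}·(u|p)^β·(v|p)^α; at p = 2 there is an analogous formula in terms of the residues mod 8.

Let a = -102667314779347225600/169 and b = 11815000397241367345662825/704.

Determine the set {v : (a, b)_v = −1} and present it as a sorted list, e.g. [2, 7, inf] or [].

(a, b) ≡ (-34891, 1234387) mod (ℚ^×)²; places V = {2, 3, 5, 7, 11, 13, 17, 19, 23, 37, 41, ∞}.
(a,b)_∞: sgn(-34891)=−, sgn(1234387)=+, so +1.
(a,b)_17: α=2, u≡12; β=5, v≡13 (mod 17); (12|17)=-1, (13|17)=+1; sign (−1)^0·-1^5·+1^2 = -1.
(a,b)_7: α=4, u≡1; β=3, v≡1 (mod 7); (1|7)=+1, (1|7)=+1; sign (−1)^0·+1^3·+1^4 = +1.
(a,b)_2: α=10, β=-6; u≡5, v≡3 (mod 8); ε(u)ε(v)=0·1, αω(v)=10·1, βω(u)=-6·1; sum ≡ 0  ⇒  +1.
(a,b)_5: α=2, u≡4; β=2, v≡2 (mod 5); (4|5)=+1, (2|5)=-1; sign (−1)^0·+1^2·-1^2 = +1.
(a,b)_23: α=1, u≡18; β=1, v≡15 (mod 23); (18|23)=+1, (15|23)=-1; sign (−1)^1·+1^1·-1^1 = +1.
(a,b)_13: α=-2, u≡9; β=2, v≡5 (mod 13); (9|13)=+1, (5|13)=-1; sign (−1)^0·+1^2·-1^-2 = +1.
(a,b)_37: α=3, u≡35; β=4, v≡30 (mod 37); (35|37)=-1, (30|37)=+1; sign (−1)^0·-1^4·+1^3 = +1.
(a,b)_11: α=2, u≡9; β=-1, v≡8 (mod 11); (9|11)=+1, (8|11)=-1; sign (−1)^0·+1^-1·-1^2 = +1.
(a,b)_19: α=0, u≡14; β=2, v≡14 (mod 19); (14|19)=-1, (14|19)=-1; sign (−1)^0·-1^2·-1^0 = +1.
(a,b)_3: α=0, u≡2; β=2, v≡1 (mod 3); (2|3)=-1, (1|3)=+1; sign (−1)^0·-1^2·+1^0 = +1.
(a,b)_41: α=1, u≡5; β=1, v≡6 (mod 41); (5|41)=+1, (6|41)=-1; sign (−1)^0·+1^1·-1^1 = -1.
|Ram(-34891, 1234387)| = 2, even; anisotropic at {17, 41}.

[17, 41]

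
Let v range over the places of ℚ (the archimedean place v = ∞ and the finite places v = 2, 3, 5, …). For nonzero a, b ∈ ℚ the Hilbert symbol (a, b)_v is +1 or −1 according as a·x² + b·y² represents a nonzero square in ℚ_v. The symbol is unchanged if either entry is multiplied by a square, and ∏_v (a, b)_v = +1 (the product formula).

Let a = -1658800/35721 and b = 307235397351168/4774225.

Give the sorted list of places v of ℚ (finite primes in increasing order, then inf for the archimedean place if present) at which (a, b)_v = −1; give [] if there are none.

[11, 29]

Mod squares: a ≡ -4147, b ≡ 143. Check v ∈ {∞, 2, 3, 5, 7, 11, 13, 19, 23, 29}.
v=23: a=23^0·(≡3), b=23^-2·(≡22) mod 23; (3|23)=+1, (22|23)=-1; (−1)^{0·-2·11}·(+1)^-2·(-1)^0 = +1.
v=7: a=7^-2·(≡4), b=7^0·(≡6) mod 7; (4|7)=+1, (6|7)=-1; (−1)^{-2·0·3}·(+1)^0·(-1)^-2 = +1.
v=19: a=19^0·(≡14), b=19^-2·(≡2) mod 19; (14|19)=-1, (2|19)=-1; (−1)^{0·-2·9}·(-1)^-2·(-1)^0 = +1.
v=3: a=3^-6·(≡2), b=3^10·(≡2) mod 3; (2|3)=-1, (2|3)=-1; (−1)^{-6·10·1}·(-1)^10·(-1)^-6 = +1.
v=5: a=5^2·(≡3), b=5^-2·(≡2) mod 5; (3|5)=-1, (2|5)=-1; (−1)^{2·-2·2}·(-1)^-2·(-1)^2 = +1.
v=11: a=11^1·(≡8), b=11^1·(≡2) mod 11; (8|11)=-1, (2|11)=-1; (−1)^{1·1·5}·(-1)^1·(-1)^1 = -1.
v=∞: -4147 < 0 and 143 > 0  ⇒  (a,b)_∞ = +1.
v=2: v_2(a)=4, v_2(b)=8; units ≡ 5, 7 (mod 8); ε·ε+αω+βω = 0·1+4·0+8·1 ≡ 0  ⇒  (a,b)_2 = +1.
v=29: a=29^1·(≡10), b=29^2·(≡12) mod 29; (10|29)=-1, (12|29)=-1; (−1)^{1·2·14}·(-1)^2·(-1)^1 = -1.
v=13: a=13^1·(≡6), b=13^3·(≡8) mod 13; (6|13)=-1, (8|13)=-1; (−1)^{1·3·6}·(-1)^3·(-1)^1 = +1.
|Ram(-4147, 143)| = 2, even; anisotropic at {11, 29}.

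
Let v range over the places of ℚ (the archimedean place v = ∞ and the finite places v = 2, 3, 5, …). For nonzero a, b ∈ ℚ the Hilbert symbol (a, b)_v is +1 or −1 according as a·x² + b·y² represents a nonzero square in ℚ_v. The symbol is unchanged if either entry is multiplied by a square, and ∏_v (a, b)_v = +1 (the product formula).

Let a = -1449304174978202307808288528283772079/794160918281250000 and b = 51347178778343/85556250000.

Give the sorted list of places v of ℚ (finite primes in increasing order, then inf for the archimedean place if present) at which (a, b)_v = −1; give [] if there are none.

(a, b) ≡ (-735217483, 119567) mod (ℚ^×)²; places V = {2, 3, 5, 7, 11, 13, 17, 19, 23, 29, 31, 43, 53, ∞}.
(a,b)_31: α=3, u≡23; β=1, v≡13 (mod 31); (23|31)=-1, (13|31)=-1; sign (−1)^1·-1^1·-1^3 = -1.
(a,b)_3: α=-4, u≡2; β=-4, v≡2 (mod 3); (2|3)=-1, (2|3)=-1; sign (−1)^0·-1^-4·-1^-4 = +1.
(a,b)_13: α=-7, u≡1; β=-2, v≡5 (mod 13); (1|13)=+1, (5|13)=-1; sign (−1)^0·+1^-2·-1^-7 = -1.
(a,b)_43: α=1, u≡10; β=0, v≡37 (mod 43); (10|43)=+1, (37|43)=-1; sign (−1)^0·+1^0·-1^1 = -1.
(a,b)_29: α=3, u≡4; β=1, v≡20 (mod 29); (4|29)=+1, (20|29)=+1; sign (−1)^0·+1^1·+1^3 = +1.
(a,b)_53: α=6, u≡7; β=2, v≡47 (mod 53); (7|53)=+1, (47|53)=+1; sign (−1)^0·+1^2·+1^6 = +1.
(a,b)_2: α=-4, β=-4; u≡5, v≡7 (mod 8); ε(u)ε(v)=0·1, αω(v)=-4·0, βω(u)=-4·1; sum ≡ 0  ⇒  +1.
(a,b)_∞: sgn(-735217483)=−, sgn(119567)=+, so +1.
(a,b)_7: α=3, u≡1; β=1, v≡4 (mod 7); (1|7)=+1, (4|7)=+1; sign (−1)^1·+1^1·+1^3 = -1.
(a,b)_5: α=-10, u≡3; β=-8, v≡2 (mod 5); (3|5)=-1, (2|5)=-1; sign (−1)^0·-1^-8·-1^-10 = +1.
(a,b)_11: α=1, u≡1; β=0, v≡8 (mod 11); (1|11)=+1, (8|11)=-1; sign (−1)^0·+1^0·-1^1 = -1.
(a,b)_19: α=3, u≡11; β=1, v≡5 (mod 19); (11|19)=+1, (5|19)=+1; sign (−1)^1·+1^1·+1^3 = -1.
(a,b)_23: α=4, u≡19; β=2, v≡2 (mod 23); (19|23)=-1, (2|23)=+1; sign (−1)^0·-1^2·+1^4 = +1.
(a,b)_17: α=2, u≡13; β=2, v≡12 (mod 17); (13|17)=+1, (12|17)=-1; sign (−1)^0·+1^2·-1^2 = +1.
(-735217483, 119567 / ℚ) ramifies at {7, 11, 13, 19, 31, 43}: a division algebra.

[7, 11, 13, 19, 31, 43]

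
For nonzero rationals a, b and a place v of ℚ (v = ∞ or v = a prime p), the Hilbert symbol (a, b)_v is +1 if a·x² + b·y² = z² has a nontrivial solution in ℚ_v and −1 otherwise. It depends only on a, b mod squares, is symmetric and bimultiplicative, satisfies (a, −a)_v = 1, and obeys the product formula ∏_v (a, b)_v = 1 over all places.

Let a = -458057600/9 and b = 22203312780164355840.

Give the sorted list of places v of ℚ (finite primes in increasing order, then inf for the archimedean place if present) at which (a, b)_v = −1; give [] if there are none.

[7, 11]

(a, b) ≡ (-14, 15015) mod (ℚ^×)²; places V = {2, 3, 5, 7, 11, 13, ∞}.
(a,b)_2: α=7, β=8; u≡1, v≡7 (mod 8); ε(u)ε(v)=0·1, αω(v)=7·0, βω(u)=8·0; sum ≡ 0  ⇒  +1.
(a,b)_13: α=2, u≡1; β=3, v≡11 (mod 13); (1|13)=+1, (11|13)=-1; sign (−1)^0·+1^3·-1^2 = +1.
(a,b)_3: α=-2, u≡1; β=1, v≡1 (mod 3); (1|3)=+1, (1|3)=+1; sign (−1)^0·+1^1·+1^-2 = +1.
(a,b)_∞: sgn(-14)=−, sgn(15015)=+, so +1.
(a,b)_5: α=2, u≡4; β=1, v≡3 (mod 5); (4|5)=+1, (3|5)=-1; sign (−1)^0·+1^1·-1^2 = +1.
(a,b)_11: α=2, u≡8; β=3, v≡1 (mod 11); (8|11)=-1, (1|11)=+1; sign (−1)^0·-1^3·+1^2 = -1.
(a,b)_7: α=1, u≡6; β=11, v≡3 (mod 7); (6|7)=-1, (3|7)=-1; sign (−1)^1·-1^11·-1^1 = -1.
|Ram(-14, 15015)| = 2, even; anisotropic at {7, 11}.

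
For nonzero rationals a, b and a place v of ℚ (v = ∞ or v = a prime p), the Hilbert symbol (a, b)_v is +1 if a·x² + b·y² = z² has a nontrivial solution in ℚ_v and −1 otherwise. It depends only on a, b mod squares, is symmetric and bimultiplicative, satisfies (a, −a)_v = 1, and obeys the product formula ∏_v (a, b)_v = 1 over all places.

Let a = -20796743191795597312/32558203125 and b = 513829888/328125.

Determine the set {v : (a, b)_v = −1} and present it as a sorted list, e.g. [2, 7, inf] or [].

(a, b) ≡ (-273, 87087) mod (ℚ^×)²; places V = {2, 3, 5, 7, 11, 13, 29, ∞}.
(a,b)_7: α=-3, u≡6; β=-1, v≡4 (mod 7); (6|7)=-1, (4|7)=+1; sign (−1)^1·-1^-1·+1^-3 = +1.
(a,b)_11: α=6, u≡7; β=3, v≡6 (mod 11); (7|11)=-1, (6|11)=-1; sign (−1)^0·-1^3·-1^6 = -1.
(a,b)_∞: sgn(-273)=−, sgn(87087)=+, so +1.
(a,b)_5: α=-8, u≡2; β=-6, v≡3 (mod 5); (2|5)=-1, (3|5)=-1; sign (−1)^0·-1^-6·-1^-8 = +1.
(a,b)_13: α=1, u≡5; β=1, v≡4 (mod 13); (5|13)=-1, (4|13)=+1; sign (−1)^0·-1^1·+1^1 = -1.
(a,b)_3: α=-5, u≡2; β=-1, v≡1 (mod 3); (2|3)=-1, (1|3)=+1; sign (−1)^1·-1^-1·+1^-5 = +1.
(a,b)_29: α=2, u≡8; β=1, v≡9 (mod 29); (8|29)=-1, (9|29)=+1; sign (−1)^0·-1^1·+1^2 = -1.
(a,b)_2: α=30, β=10; u≡7, v≡7 (mod 8); ε(u)ε(v)=1·1, αω(v)=30·0, βω(u)=10·0; sum ≡ 1  ⇒  -1.
|Ram(-273, 87087)| = 4, even; anisotropic at {2, 11, 13, 29}.

[2, 11, 13, 29]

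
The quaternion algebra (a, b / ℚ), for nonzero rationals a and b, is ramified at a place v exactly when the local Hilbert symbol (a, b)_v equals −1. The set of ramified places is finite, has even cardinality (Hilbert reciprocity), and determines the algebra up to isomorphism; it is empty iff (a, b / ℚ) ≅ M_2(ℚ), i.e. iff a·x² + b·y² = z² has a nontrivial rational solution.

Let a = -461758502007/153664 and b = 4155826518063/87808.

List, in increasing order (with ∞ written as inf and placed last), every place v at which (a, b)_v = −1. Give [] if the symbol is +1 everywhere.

Mod squares: a ≡ -4807, b ≡ 33649. Check v ∈ {∞, 2, 3, 7, 11, 19, 23}.
v=23: a=23^1·(≡5), b=23^1·(≡19) mod 23; (5|23)=-1, (19|23)=-1; (−1)^{1·1·11}·(-1)^1·(-1)^1 = -1.
v=11: a=11^5·(≡3), b=11^5·(≡5) mod 11; (3|11)=+1, (5|11)=+1; (−1)^{5·5·5}·(+1)^5·(+1)^5 = -1.
v=2: v_2(a)=-6, v_2(b)=-8; units ≡ 1, 1 (mod 8); ε·ε+αω+βω = 0·0+-6·0+-8·0 ≡ 0  ⇒  (a,b)_2 = +1.
v=∞: -4807 < 0 and 33649 > 0  ⇒  (a,b)_∞ = +1.
v=7: a=7^-4·(≡2), b=7^-3·(≡6) mod 7; (2|7)=+1, (6|7)=-1; (−1)^{-4·-3·3}·(+1)^-3·(-1)^-4 = +1.
v=3: a=3^8·(≡2), b=3^10·(≡1) mod 3; (2|3)=-1, (1|3)=+1; (−1)^{8·10·1}·(-1)^10·(+1)^8 = +1.
v=19: a=19^1·(≡2), b=19^1·(≡16) mod 19; (2|19)=-1, (16|19)=+1; (−1)^{1·1·9}·(-1)^1·(+1)^1 = +1.
Ram(-4807, 33649) = {11, 23}; no ℚ_11-point on the conic.

[11, 23]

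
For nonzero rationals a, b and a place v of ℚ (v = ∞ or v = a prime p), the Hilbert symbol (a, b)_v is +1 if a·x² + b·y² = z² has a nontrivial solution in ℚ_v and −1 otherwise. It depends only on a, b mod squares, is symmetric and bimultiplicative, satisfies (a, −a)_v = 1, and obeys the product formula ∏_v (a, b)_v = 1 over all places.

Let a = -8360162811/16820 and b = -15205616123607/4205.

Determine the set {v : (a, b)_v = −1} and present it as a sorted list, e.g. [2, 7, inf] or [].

[5, 7, 19, inf]

(a, b) ≡ (-95095, -35) mod (ℚ^×)²; places V = {2, 3, 5, 7, 11, 13, 17, 19, 29, ∞}.
(a,b)_5: α=-1, u≡1; β=-1, v≡3 (mod 5); (1|5)=+1, (3|5)=-1; sign (−1)^0·+1^-1·-1^-1 = -1.
(a,b)_13: α=3, u≡10; β=4, v≡4 (mod 13); (10|13)=+1, (4|13)=+1; sign (−1)^0·+1^4·+1^3 = +1.
(a,b)_17: α=2, u≡7; β=2, v≡15 (mod 17); (7|17)=-1, (15|17)=+1; sign (−1)^0·-1^2·+1^2 = +1.
(a,b)_19: α=1, u≡1; β=2, v≡15 (mod 19); (1|19)=+1, (15|19)=-1; sign (−1)^0·+1^2·-1^1 = -1.
(a,b)_11: α=1, u≡4; β=0, v≡1 (mod 11); (4|11)=+1, (1|11)=+1; sign (−1)^0·+1^0·+1^1 = +1.
(a,b)_∞: sgn(-95095)=−, sgn(-35)=−, so -1.
(a,b)_3: α=2, u≡2; β=6, v≡1 (mod 3); (2|3)=-1, (1|3)=+1; sign (−1)^0·-1^6·+1^2 = +1.
(a,b)_2: α=-2, β=0; u≡1, v≡5 (mod 8); ε(u)ε(v)=0·0, αω(v)=-2·1, βω(u)=0·0; sum ≡ 0  ⇒  +1.
(a,b)_29: α=-2, u≡4; β=-2, v≡22 (mod 29); (4|29)=+1, (22|29)=+1; sign (−1)^0·+1^-2·+1^-2 = +1.
(a,b)_7: α=1, u≡4; β=1, v≡4 (mod 7); (4|7)=+1, (4|7)=+1; sign (−1)^1·+1^1·+1^1 = -1.
Ram(-95095, -35) = {5, 7, 19, ∞}; no ℚ_5-point on the conic.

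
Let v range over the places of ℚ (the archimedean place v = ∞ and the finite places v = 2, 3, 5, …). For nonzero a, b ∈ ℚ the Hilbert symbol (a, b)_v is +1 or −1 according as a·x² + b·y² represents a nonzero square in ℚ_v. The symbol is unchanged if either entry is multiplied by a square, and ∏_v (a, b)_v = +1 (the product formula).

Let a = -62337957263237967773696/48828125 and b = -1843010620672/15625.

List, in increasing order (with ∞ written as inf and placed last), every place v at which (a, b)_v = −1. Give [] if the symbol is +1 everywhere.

(a, b) ≡ (-69745, -37) mod (ℚ^×)²; places V = {2, 5, 13, 29, 37, ∞}.
(a,b)_37: α=5, u≡24; β=3, v≡10 (mod 37); (24|37)=-1, (10|37)=+1; sign (−1)^0·-1^3·+1^5 = -1.
(a,b)_2: α=24, β=8; u≡7, v≡3 (mod 8); ε(u)ε(v)=1·1, αω(v)=24·1, βω(u)=8·0; sum ≡ 1  ⇒  -1.
(a,b)_13: α=3, u≡4; β=2, v≡2 (mod 13); (4|13)=+1, (2|13)=-1; sign (−1)^0·+1^2·-1^3 = -1.
(a,b)_29: α=3, u≡3; β=2, v≡26 (mod 29); (3|29)=-1, (26|29)=-1; sign (−1)^0·-1^2·-1^3 = -1.
(a,b)_∞: sgn(-69745)=−, sgn(-37)=−, so -1.
(a,b)_5: α=-11, u≡4; β=-6, v≡3 (mod 5); (4|5)=+1, (3|5)=-1; sign (−1)^0·+1^-6·-1^-11 = -1.
(-69745, -37 / ℚ) ramifies at {2, 5, 13, 29, 37, ∞}: a division algebra.

[2, 5, 13, 29, 37, inf]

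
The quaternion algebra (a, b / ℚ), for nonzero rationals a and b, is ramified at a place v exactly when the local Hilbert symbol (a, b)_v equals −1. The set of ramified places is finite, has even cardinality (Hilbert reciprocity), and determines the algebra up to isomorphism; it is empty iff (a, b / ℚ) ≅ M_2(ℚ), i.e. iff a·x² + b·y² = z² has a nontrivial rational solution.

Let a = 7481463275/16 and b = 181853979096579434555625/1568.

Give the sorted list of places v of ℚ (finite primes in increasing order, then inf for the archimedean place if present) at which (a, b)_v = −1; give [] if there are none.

Mod squares: a ≡ 6851, b ≡ 2. Check v ∈ {∞, 2, 3, 5, 7, 11, 13, 17, 19, 31}.
v=5: a=5^2·(≡1), b=5^4·(≡3) mod 5; (1|5)=+1, (3|5)=-1; (−1)^{2·4·2}·(+1)^4·(-1)^2 = +1.
v=7: a=7^0·(≡3), b=7^-2·(≡2) mod 7; (3|7)=-1, (2|7)=+1; (−1)^{0·-2·3}·(-1)^-2·(+1)^0 = +1.
v=19: a=19^2·(≡17), b=19^6·(≡2) mod 19; (17|19)=+1, (2|19)=-1; (−1)^{2·6·9}·(+1)^6·(-1)^2 = +1.
v=11: a=11^2·(≡9), b=11^4·(≡8) mod 11; (9|11)=+1, (8|11)=-1; (−1)^{2·4·5}·(+1)^4·(-1)^2 = +1.
v=∞: 6851 > 0 and 2 > 0  ⇒  (a,b)_∞ = +1.
v=31: a=31^1·(≡28), b=31^2·(≡7) mod 31; (28|31)=+1, (7|31)=+1; (−1)^{1·2·15}·(+1)^2·(+1)^1 = +1.
v=17: a=17^1·(≡14), b=17^2·(≡13) mod 17; (14|17)=-1, (13|17)=+1; (−1)^{1·2·8}·(-1)^2·(+1)^1 = +1.
v=13: a=13^1·(≡2), b=13^2·(≡2) mod 13; (2|13)=-1, (2|13)=-1; (−1)^{1·2·6}·(-1)^2·(-1)^1 = -1.
v=2: v_2(a)=-4, v_2(b)=-5; units ≡ 3, 1 (mod 8); ε·ε+αω+βω = 1·0+-4·0+-5·1 ≡ 1  ⇒  (a,b)_2 = -1.
v=3: a=3^0·(≡2), b=3^2·(≡2) mod 3; (2|3)=-1, (2|3)=-1; (−1)^{0·2·1}·(-1)^2·(-1)^0 = +1.
(6851, 2 / ℚ) ramifies at {2, 13}: a division algebra.

[2, 13]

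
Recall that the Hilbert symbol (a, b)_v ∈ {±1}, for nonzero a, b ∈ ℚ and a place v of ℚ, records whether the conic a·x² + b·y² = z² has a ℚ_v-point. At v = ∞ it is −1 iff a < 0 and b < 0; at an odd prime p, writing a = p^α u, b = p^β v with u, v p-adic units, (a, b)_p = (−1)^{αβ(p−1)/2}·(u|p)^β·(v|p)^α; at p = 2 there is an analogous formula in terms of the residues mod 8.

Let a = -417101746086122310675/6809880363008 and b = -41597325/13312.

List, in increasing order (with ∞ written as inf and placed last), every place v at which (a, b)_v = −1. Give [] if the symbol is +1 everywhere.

Mod squares: a ≡ -966, b ≡ -1001. Check v ∈ {∞, 2, 3, 5, 7, 11, 13, 17, 23, 43, 53}.
v=43: a=43^2·(≡36), b=43^0·(≡35) mod 43; (36|43)=+1, (35|43)=+1; (−1)^{2·0·21}·(+1)^0·(+1)^2 = +1.
v=17: a=17^-2·(≡11), b=17^0·(≡9) mod 17; (11|17)=-1, (9|17)=+1; (−1)^{-2·0·8}·(-1)^0·(+1)^-2 = +1.
v=5: a=5^2·(≡1), b=5^2·(≡1) mod 5; (1|5)=+1, (1|5)=+1; (−1)^{2·2·2}·(+1)^2·(+1)^2 = +1.
v=23: a=23^1·(≡1), b=23^0·(≡20) mod 23; (1|23)=+1, (20|23)=-1; (−1)^{1·0·11}·(+1)^0·(-1)^1 = -1.
v=7: a=7^5·(≡1), b=7^5·(≡2) mod 7; (1|7)=+1, (2|7)=+1; (−1)^{5·5·3}·(+1)^5·(+1)^5 = -1.
v=3: a=3^13·(≡2), b=3^2·(≡1) mod 3; (2|3)=-1, (1|3)=+1; (−1)^{13·2·1}·(-1)^2·(+1)^13 = +1.
v=53: a=53^-2·(≡22), b=53^0·(≡46) mod 53; (22|53)=-1, (46|53)=+1; (−1)^{-2·0·26}·(-1)^0·(+1)^-2 = +1.
v=11: a=11^4·(≡6), b=11^1·(≡8) mod 11; (6|11)=-1, (8|11)=-1; (−1)^{4·1·5}·(-1)^1·(-1)^4 = -1.
v=∞: -966 < 0 and -1001 < 0  ⇒  (a,b)_∞ = -1.
v=13: a=13^0·(≡4), b=13^-1·(≡1) mod 13; (4|13)=+1, (1|13)=+1; (−1)^{0·-1·6}·(+1)^-1·(+1)^0 = +1.
v=2: v_2(a)=-23, v_2(b)=-10; units ≡ 5, 7 (mod 8); ε·ε+αω+βω = 0·1+-23·0+-10·1 ≡ 0  ⇒  (a,b)_2 = +1.
(-966, -1001 / ℚ) ramifies at {7, 11, 23, ∞}: a division algebra.

[7, 11, 23, inf]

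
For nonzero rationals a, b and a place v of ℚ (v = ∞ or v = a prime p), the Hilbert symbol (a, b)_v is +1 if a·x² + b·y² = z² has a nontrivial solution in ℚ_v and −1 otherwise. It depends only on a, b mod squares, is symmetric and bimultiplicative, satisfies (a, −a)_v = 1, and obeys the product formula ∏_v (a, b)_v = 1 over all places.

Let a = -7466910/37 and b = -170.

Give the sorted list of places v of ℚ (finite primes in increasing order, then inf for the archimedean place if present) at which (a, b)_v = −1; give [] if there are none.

(a, b) ≡ (-18870, -170) mod (ℚ^×)²; places V = {2, 3, 5, 11, 17, 37, ∞}.
(a,b)_2: α=1, β=1; u≡5, v≡3 (mod 8); ε(u)ε(v)=0·1, αω(v)=1·1, βω(u)=1·1; sum ≡ 0  ⇒  +1.
(a,b)_3: α=1, u≡1; β=0, v≡1 (mod 3); (1|3)=+1, (1|3)=+1; sign (−1)^0·+1^0·+1^1 = +1.
(a,b)_17: α=1, u≡11; β=1, v≡7 (mod 17); (11|17)=-1, (7|17)=-1; sign (−1)^0·-1^1·-1^1 = +1.
(a,b)_37: α=-1, u≡23; β=0, v≡15 (mod 37); (23|37)=-1, (15|37)=-1; sign (−1)^0·-1^0·-1^-1 = -1.
(a,b)_∞: sgn(-18870)=−, sgn(-170)=−, so -1.
(a,b)_5: α=1, u≡4; β=1, v≡1 (mod 5); (4|5)=+1, (1|5)=+1; sign (−1)^0·+1^1·+1^1 = +1.
(a,b)_11: α=4, u≡10; β=0, v≡6 (mod 11); (10|11)=-1, (6|11)=-1; sign (−1)^0·-1^0·-1^4 = +1.
|Ram(-18870, -170)| = 2, even; anisotropic at {37, ∞}.

[37, inf]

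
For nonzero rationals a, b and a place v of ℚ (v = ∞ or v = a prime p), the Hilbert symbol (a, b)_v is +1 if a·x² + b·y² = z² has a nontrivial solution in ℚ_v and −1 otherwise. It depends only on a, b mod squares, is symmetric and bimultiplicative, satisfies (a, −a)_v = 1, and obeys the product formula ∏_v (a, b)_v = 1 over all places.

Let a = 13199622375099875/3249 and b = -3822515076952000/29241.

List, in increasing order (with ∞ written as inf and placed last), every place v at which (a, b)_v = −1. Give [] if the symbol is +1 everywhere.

[13, 17]

(a, b) ≡ (34595, -26455) mod (ℚ^×)²; places V = {2, 3, 5, 11, 13, 17, 19, 37, 43, ∞}.
(a,b)_∞: sgn(34595)=+, sgn(-26455)=−, so +1.
(a,b)_13: α=4, u≡5; β=3, v≡7 (mod 13); (5|13)=-1, (7|13)=-1; sign (−1)^0·-1^3·-1^4 = -1.
(a,b)_5: α=3, u≡1; β=3, v≡4 (mod 5); (1|5)=+1, (4|5)=+1; sign (−1)^0·+1^3·+1^3 = +1.
(a,b)_19: α=-2, u≡10; β=-2, v≡18 (mod 19); (10|19)=-1, (18|19)=-1; sign (−1)^0·-1^-2·-1^-2 = +1.
(a,b)_37: α=1, u≡10; β=1, v≡30 (mod 37); (10|37)=+1, (30|37)=+1; sign (−1)^0·+1^1·+1^1 = +1.
(a,b)_43: α=2, u≡14; β=2, v≡28 (mod 43); (14|43)=+1, (28|43)=-1; sign (−1)^0·+1^2·-1^2 = +1.
(a,b)_3: α=-2, u≡2; β=-4, v≡2 (mod 3); (2|3)=-1, (2|3)=-1; sign (−1)^0·-1^-4·-1^-2 = +1.
(a,b)_17: α=3, u≡12; β=2, v≡10 (mod 17); (12|17)=-1, (10|17)=-1; sign (−1)^0·-1^2·-1^3 = -1.
(a,b)_11: α=1, u≡8; β=1, v≡3 (mod 11); (8|11)=-1, (3|11)=+1; sign (−1)^1·-1^1·+1^1 = +1.
(a,b)_2: α=0, β=6; u≡3, v≡1 (mod 8); ε(u)ε(v)=1·0, αω(v)=0·0, βω(u)=6·1; sum ≡ 0  ⇒  +1.
Ram(34595, -26455) = {13, 17}; no ℚ_13-point on the conic.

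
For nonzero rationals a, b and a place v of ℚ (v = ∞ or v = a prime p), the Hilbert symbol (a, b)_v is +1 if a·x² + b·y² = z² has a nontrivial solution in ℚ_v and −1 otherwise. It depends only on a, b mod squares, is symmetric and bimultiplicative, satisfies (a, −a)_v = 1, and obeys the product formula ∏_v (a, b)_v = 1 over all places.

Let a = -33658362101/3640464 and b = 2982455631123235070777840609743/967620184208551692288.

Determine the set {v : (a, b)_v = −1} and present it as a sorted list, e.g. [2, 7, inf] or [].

[7, 17]

(a, b) ≡ (-221, 14) mod (ℚ^×)²; places V = {2, 3, 7, 11, 13, 17, 19, 41, 43, 53, ∞}.
(a,b)_11: α=0, u≡7; β=2, v≡1 (mod 11); (7|11)=-1, (1|11)=+1; sign (−1)^0·-1^2·+1^0 = +1.
(a,b)_3: α=-4, u≡1; β=-10, v≡2 (mod 3); (1|3)=+1, (2|3)=-1; sign (−1)^0·+1^-10·-1^-4 = +1.
(a,b)_19: α=0, u≡5; β=-2, v≡12 (mod 19); (5|19)=+1, (12|19)=-1; sign (−1)^0·+1^-2·-1^0 = +1.
(a,b)_7: α=2, u≡5; β=5, v≡4 (mod 7); (5|7)=-1, (4|7)=+1; sign (−1)^0·-1^5·+1^2 = -1.
(a,b)_2: α=-4, β=-11; u≡3, v≡7 (mod 8); ε(u)ε(v)=1·1, αω(v)=-4·0, βω(u)=-11·1; sum ≡ 0  ⇒  +1.
(a,b)_17: α=1, u≡13; β=2, v≡11 (mod 17); (13|17)=+1, (11|17)=-1; sign (−1)^0·+1^2·-1^1 = -1.
(a,b)_13: α=1, u≡3; β=2, v≡12 (mod 13); (3|13)=+1, (12|13)=+1; sign (−1)^0·+1^2·+1^1 = +1.
(a,b)_41: α=2, u≡23; β=6, v≡22 (mod 41); (23|41)=+1, (22|41)=-1; sign (−1)^0·+1^6·-1^2 = +1.
(a,b)_53: α=-2, u≡29; β=-6, v≡19 (mod 53); (29|53)=+1, (19|53)=-1; sign (−1)^0·+1^-6·-1^-2 = +1.
(a,b)_∞: sgn(-221)=−, sgn(14)=+, so +1.
(a,b)_43: α=2, u≡29; β=6, v≡41 (mod 43); (29|43)=-1, (41|43)=+1; sign (−1)^0·-1^6·+1^2 = +1.
Ram(-221, 14) = {7, 17}; no ℚ_7-point on the conic.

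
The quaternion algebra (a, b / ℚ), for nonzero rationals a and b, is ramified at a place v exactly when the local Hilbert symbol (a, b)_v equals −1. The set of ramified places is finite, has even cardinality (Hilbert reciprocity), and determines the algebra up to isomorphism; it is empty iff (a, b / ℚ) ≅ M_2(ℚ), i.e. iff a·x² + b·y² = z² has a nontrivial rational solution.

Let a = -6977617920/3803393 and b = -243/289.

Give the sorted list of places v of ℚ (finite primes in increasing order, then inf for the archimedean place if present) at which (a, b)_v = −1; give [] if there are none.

[2, 5, 17, inf]

(a, b) ≡ (-1190, -3) mod (ℚ^×)²; places V = {2, 3, 5, 7, 11, 13, 17, 43, ∞}.
(a,b)_13: α=2, u≡11; β=0, v≡10 (mod 13); (11|13)=-1, (10|13)=+1; sign (−1)^0·-1^0·+1^2 = +1.
(a,b)_7: α=1, u≡5; β=0, v≡1 (mod 7); (5|7)=-1, (1|7)=+1; sign (−1)^0·-1^0·+1^1 = +1.
(a,b)_3: α=2, u≡1; β=5, v≡2 (mod 3); (1|3)=+1, (2|3)=-1; sign (−1)^0·+1^5·-1^2 = +1.
(a,b)_17: α=-1, u≡2; β=-2, v≡12 (mod 17); (2|17)=+1, (12|17)=-1; sign (−1)^0·+1^-2·-1^-1 = -1.
(a,b)_11: α=-2, u≡4; β=0, v≡7 (mod 11); (4|11)=+1, (7|11)=-1; sign (−1)^0·+1^0·-1^-2 = +1.
(a,b)_5: α=1, u≡2; β=0, v≡3 (mod 5); (2|5)=-1, (3|5)=-1; sign (−1)^0·-1^0·-1^1 = -1.
(a,b)_2: α=17, β=0; u≡5, v≡5 (mod 8); ε(u)ε(v)=0·0, αω(v)=17·1, βω(u)=0·1; sum ≡ 1  ⇒  -1.
(a,b)_∞: sgn(-1190)=−, sgn(-3)=−, so -1.
(a,b)_43: α=-2, u≡38; β=0, v≡31 (mod 43); (38|43)=+1, (31|43)=+1; sign (−1)^0·+1^0·+1^-2 = +1.
|Ram(-1190, -3)| = 4, even; anisotropic at {2, 5, 17, ∞}.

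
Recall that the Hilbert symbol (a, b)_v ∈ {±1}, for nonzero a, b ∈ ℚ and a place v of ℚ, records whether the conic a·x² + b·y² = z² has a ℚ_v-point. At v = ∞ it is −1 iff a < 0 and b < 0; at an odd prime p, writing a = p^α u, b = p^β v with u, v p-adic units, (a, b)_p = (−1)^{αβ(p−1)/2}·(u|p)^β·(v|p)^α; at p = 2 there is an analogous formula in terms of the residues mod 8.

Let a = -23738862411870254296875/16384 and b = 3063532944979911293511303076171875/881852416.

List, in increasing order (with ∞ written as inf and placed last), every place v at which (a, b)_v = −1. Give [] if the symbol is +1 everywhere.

[37, 41]

(a, b) ≡ (-19, 5544635) mod (ℚ^×)²; places V = {2, 3, 5, 7, 17, 19, 29, 37, 41, 43, ∞}.
(a,b)_∞: sgn(-19)=−, sgn(5544635)=+, so +1.
(a,b)_5: α=8, u≡1; β=11, v≡2 (mod 5); (1|5)=+1, (2|5)=-1; sign (−1)^0·+1^11·-1^8 = +1.
(a,b)_37: α=2, u≡2; β=3, v≡22 (mod 37); (2|37)=-1, (22|37)=-1; sign (−1)^0·-1^3·-1^2 = -1.
(a,b)_3: α=2, u≡2; β=2, v≡2 (mod 3); (2|3)=-1, (2|3)=-1; sign (−1)^0·-1^2·-1^2 = +1.
(a,b)_43: α=2, u≡1; β=3, v≡31 (mod 43); (1|43)=+1, (31|43)=+1; sign (−1)^0·+1^3·+1^2 = +1.
(a,b)_29: α=0, u≡21; β=-2, v≡1 (mod 29); (21|29)=-1, (1|29)=+1; sign (−1)^0·-1^-2·+1^0 = +1.
(a,b)_2: α=-14, β=-20; u≡5, v≡3 (mod 8); ε(u)ε(v)=0·1, αω(v)=-14·1, βω(u)=-20·1; sum ≡ 0  ⇒  +1.
(a,b)_17: α=4, u≡16; β=5, v≡10 (mod 17); (16|17)=+1, (10|17)=-1; sign (−1)^0·+1^5·-1^4 = +1.
(a,b)_41: α=2, u≡7; β=3, v≡24 (mod 41); (7|41)=-1, (24|41)=-1; sign (−1)^0·-1^3·-1^2 = -1.
(a,b)_19: α=1, u≡3; β=2, v≡1 (mod 19); (3|19)=-1, (1|19)=+1; sign (−1)^0·-1^2·+1^1 = +1.
(a,b)_7: α=0, u≡1; β=2, v≡5 (mod 7); (1|7)=+1, (5|7)=-1; sign (−1)^0·+1^2·-1^0 = +1.
Ram(-19, 5544635) = {37, 41}; no ℚ_37-point on the conic.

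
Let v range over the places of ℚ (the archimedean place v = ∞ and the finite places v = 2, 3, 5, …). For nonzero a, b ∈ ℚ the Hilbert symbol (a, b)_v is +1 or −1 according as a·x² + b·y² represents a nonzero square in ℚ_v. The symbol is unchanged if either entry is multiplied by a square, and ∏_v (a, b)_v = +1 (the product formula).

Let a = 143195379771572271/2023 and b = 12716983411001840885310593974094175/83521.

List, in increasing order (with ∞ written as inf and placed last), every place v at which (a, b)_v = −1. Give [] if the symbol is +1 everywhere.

(a, b) ≡ (11020513, 90687) mod (ℚ^×)²; places V = {2, 3, 5, 7, 11, 13, 17, 19, 37, 41, 43, 47, ∞}.
(a,b)_5: α=0, u≡2; β=2, v≡2 (mod 5); (2|5)=-1, (2|5)=-1; sign (−1)^0·-1^2·-1^0 = +1.
(a,b)_41: α=1, u≡13; β=2, v≡4 (mod 41); (13|41)=-1, (4|41)=+1; sign (−1)^0·-1^2·+1^1 = +1.
(a,b)_7: α=-1, u≡5; β=0, v≡1 (mod 7); (5|7)=-1, (1|7)=+1; sign (−1)^0·-1^0·+1^-1 = +1.
(a,b)_37: α=2, u≡11; β=5, v≡26 (mod 37); (11|37)=+1, (26|37)=+1; sign (−1)^0·+1^5·+1^2 = +1.
(a,b)_3: α=2, u≡1; β=11, v≡1 (mod 3); (1|3)=+1, (1|3)=+1; sign (−1)^0·+1^11·+1^2 = +1.
(a,b)_13: α=2, u≡12; β=2, v≡1 (mod 13); (12|13)=+1, (1|13)=+1; sign (−1)^0·+1^2·+1^2 = +1.
(a,b)_17: α=-2, u≡8; β=-4, v≡2 (mod 17); (8|17)=+1, (2|17)=+1; sign (−1)^0·+1^-4·+1^-2 = +1.
(a,b)_43: α=1, u≡14; β=3, v≡7 (mod 43); (14|43)=+1, (7|43)=-1; sign (−1)^1·+1^3·-1^1 = +1.
(a,b)_19: α=3, u≡10; β=3, v≡5 (mod 19); (10|19)=-1, (5|19)=+1; sign (−1)^1·-1^3·+1^3 = +1.
(a,b)_2: α=0, β=0; u≡1, v≡7 (mod 8); ε(u)ε(v)=0·1, αω(v)=0·0, βω(u)=0·0; sum ≡ 0  ⇒  +1.
(a,b)_∞: sgn(11020513)=+, sgn(90687)=+, so +1.
(a,b)_47: α=1, u≡26; β=2, v≡12 (mod 47); (26|47)=-1, (12|47)=+1; sign (−1)^0·-1^2·+1^1 = +1.
(a,b)_11: α=2, u≡4; β=2, v≡3 (mod 11); (4|11)=+1, (3|11)=+1; sign (−1)^0·+1^2·+1^2 = +1.
Every local symbol is +1, so the conic 11020513·x² + 90687·y² = z² has ℚ_v-points for all v and hence a ℚ-point; (a, b / ℚ) ≅ M_2(ℚ).

[]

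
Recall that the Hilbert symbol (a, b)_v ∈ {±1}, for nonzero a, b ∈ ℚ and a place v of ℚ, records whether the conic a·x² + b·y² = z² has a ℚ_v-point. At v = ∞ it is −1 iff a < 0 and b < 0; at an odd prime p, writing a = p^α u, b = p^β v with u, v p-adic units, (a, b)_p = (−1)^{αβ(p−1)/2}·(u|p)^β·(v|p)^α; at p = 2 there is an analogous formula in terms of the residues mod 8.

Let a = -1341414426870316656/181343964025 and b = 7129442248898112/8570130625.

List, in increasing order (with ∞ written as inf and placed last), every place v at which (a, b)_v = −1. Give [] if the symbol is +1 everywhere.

(a, b) ≡ (-2431, 17) mod (ℚ^×)²; places V = {2, 3, 5, 7, 11, 13, 17, 23, ∞}.
(a,b)_5: α=-2, u≡4; β=-4, v≡3 (mod 5); (4|5)=+1, (3|5)=-1; sign (−1)^0·+1^-4·-1^-2 = +1.
(a,b)_17: α=1, u≡3; β=3, v≡13 (mod 17); (3|17)=-1, (13|17)=+1; sign (−1)^0·-1^3·+1^1 = -1.
(a,b)_11: α=3, u≡8; β=2, v≡2 (mod 11); (8|11)=-1, (2|11)=-1; sign (−1)^0·-1^2·-1^3 = -1.
(a,b)_13: α=7, u≡5; β=4, v≡9 (mod 13); (5|13)=-1, (9|13)=+1; sign (−1)^0·-1^4·+1^7 = +1.
(a,b)_7: α=-2, u≡6; β=-2, v≡6 (mod 7); (6|7)=-1, (6|7)=-1; sign (−1)^0·-1^-2·-1^-2 = +1.
(a,b)_23: α=-6, u≡17; β=-4, v≡15 (mod 23); (17|23)=-1, (15|23)=-1; sign (−1)^0·-1^-4·-1^-6 = +1.
(a,b)_∞: sgn(-2431)=−, sgn(17)=+, so +1.
(a,b)_3: α=10, u≡2; β=8, v≡2 (mod 3); (2|3)=-1, (2|3)=-1; sign (−1)^0·-1^8·-1^10 = +1.
(a,b)_2: α=4, β=6; u≡1, v≡1 (mod 8); ε(u)ε(v)=0·0, αω(v)=4·0, βω(u)=6·0; sum ≡ 0  ⇒  +1.
|Ram(-2431, 17)| = 2, even; anisotropic at {11, 17}.

[11, 17]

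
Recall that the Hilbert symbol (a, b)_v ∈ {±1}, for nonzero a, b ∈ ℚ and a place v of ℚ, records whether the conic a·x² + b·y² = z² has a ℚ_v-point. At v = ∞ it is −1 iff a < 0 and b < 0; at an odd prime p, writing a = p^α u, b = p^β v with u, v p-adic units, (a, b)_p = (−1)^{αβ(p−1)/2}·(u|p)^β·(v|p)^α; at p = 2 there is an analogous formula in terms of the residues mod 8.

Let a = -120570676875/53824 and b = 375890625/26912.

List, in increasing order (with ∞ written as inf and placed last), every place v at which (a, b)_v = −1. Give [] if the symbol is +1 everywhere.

[2, 11]

Mod squares: a ≡ -3, b ≡ 66. Check v ∈ {∞, 2, 3, 5, 11, 29}.
v=5: a=5^4·(≡3), b=5^6·(≡1) mod 5; (3|5)=-1, (1|5)=+1; (−1)^{4·6·2}·(-1)^6·(+1)^4 = +1.
v=2: v_2(a)=-6, v_2(b)=-5; units ≡ 5, 1 (mod 8); ε·ε+αω+βω = 0·0+-6·0+-5·1 ≡ 1  ⇒  (a,b)_2 = -1.
v=∞: -3 < 0 and 66 > 0  ⇒  (a,b)_∞ = +1.
v=29: a=29^-2·(≡27), b=29^-2·(≡26) mod 29; (27|29)=-1, (26|29)=-1; (−1)^{-2·-2·14}·(-1)^-2·(-1)^-2 = +1.
v=11: a=11^2·(≡10), b=11^1·(≡2) mod 11; (10|11)=-1, (2|11)=-1; (−1)^{2·1·5}·(-1)^1·(-1)^2 = -1.
v=3: a=3^13·(≡2), b=3^7·(≡1) mod 3; (2|3)=-1, (1|3)=+1; (−1)^{13·7·1}·(-1)^7·(+1)^13 = +1.
(-3, 66 / ℚ) ramifies at {2, 11}: a division algebra.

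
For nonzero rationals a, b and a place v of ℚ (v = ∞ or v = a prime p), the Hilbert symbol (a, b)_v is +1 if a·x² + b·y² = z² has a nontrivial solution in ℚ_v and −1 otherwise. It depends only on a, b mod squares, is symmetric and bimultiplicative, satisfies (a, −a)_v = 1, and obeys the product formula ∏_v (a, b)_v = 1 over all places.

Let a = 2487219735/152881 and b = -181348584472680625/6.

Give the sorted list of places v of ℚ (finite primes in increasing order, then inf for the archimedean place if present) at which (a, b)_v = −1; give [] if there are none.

[3, 13]

Mod squares: a ≡ 15015, b ≡ -6. Check v ∈ {∞, 2, 3, 5, 7, 11, 13, 17, 23, 37}.
v=∞: 15015 > 0 and -6 < 0  ⇒  (a,b)_∞ = +1.
v=13: a=13^1·(≡7), b=13^4·(≡6) mod 13; (7|13)=-1, (6|13)=-1; (−1)^{1·4·6}·(-1)^4·(-1)^1 = -1.
v=5: a=5^1·(≡2), b=5^4·(≡1) mod 5; (2|5)=-1, (1|5)=+1; (−1)^{1·4·2}·(-1)^4·(+1)^1 = +1.
v=17: a=17^-2·(≡2), b=17^2·(≡5) mod 17; (2|17)=+1, (5|17)=-1; (−1)^{-2·2·8}·(+1)^2·(-1)^-2 = +1.
v=7: a=7^1·(≡3), b=7^4·(≡2) mod 7; (3|7)=-1, (2|7)=+1; (−1)^{1·4·3}·(-1)^4·(+1)^1 = +1.
v=37: a=37^2·(≡11), b=37^0·(≡24) mod 37; (11|37)=+1, (24|37)=-1; (−1)^{2·0·18}·(+1)^0·(-1)^2 = +1.
v=11: a=11^3·(≡9), b=11^4·(≡4) mod 11; (9|11)=+1, (4|11)=+1; (−1)^{3·4·5}·(+1)^4·(+1)^3 = +1.
v=3: a=3^1·(≡1), b=3^-1·(≡1) mod 3; (1|3)=+1, (1|3)=+1; (−1)^{1·-1·1}·(+1)^-1·(+1)^1 = -1.
v=23: a=23^-2·(≡15), b=23^0·(≡10) mod 23; (15|23)=-1, (10|23)=-1; (−1)^{-2·0·11}·(-1)^0·(-1)^-2 = +1.
v=2: v_2(a)=0, v_2(b)=-1; units ≡ 7, 5 (mod 8); ε·ε+αω+βω = 1·0+0·1+-1·0 ≡ 0  ⇒  (a,b)_2 = +1.
|Ram(15015, -6)| = 2, even; anisotropic at {3, 13}.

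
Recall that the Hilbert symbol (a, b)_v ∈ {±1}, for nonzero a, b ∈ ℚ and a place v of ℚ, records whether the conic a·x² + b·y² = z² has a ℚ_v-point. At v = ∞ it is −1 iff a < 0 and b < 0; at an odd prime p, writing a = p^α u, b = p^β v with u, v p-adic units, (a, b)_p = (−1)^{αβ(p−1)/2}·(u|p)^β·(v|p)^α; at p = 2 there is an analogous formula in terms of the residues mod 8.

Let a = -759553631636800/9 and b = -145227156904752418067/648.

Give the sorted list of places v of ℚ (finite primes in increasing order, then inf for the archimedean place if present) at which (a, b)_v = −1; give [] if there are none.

[2, 11, 31, inf]

(a, b) ≡ (-493, -168454) mod (ℚ^×)²; places V = {2, 3, 5, 7, 11, 13, 17, 19, 29, 31, ∞}.
(a,b)_31: α=2, u≡17; β=3, v≡6 (mod 31); (17|31)=-1, (6|31)=-1; sign (−1)^0·-1^3·-1^2 = -1.
(a,b)_11: α=2, u≡7; β=3, v≡4 (mod 11); (7|11)=-1, (4|11)=+1; sign (−1)^0·-1^3·+1^2 = -1.
(a,b)_5: α=2, u≡2; β=0, v≡1 (mod 5); (2|5)=-1, (1|5)=+1; sign (−1)^0·-1^0·+1^2 = +1.
(a,b)_17: α=1, u≡6; β=2, v≡8 (mod 17); (6|17)=-1, (8|17)=+1; sign (−1)^0·-1^2·+1^1 = +1.
(a,b)_29: α=1, u≡26; β=2, v≡20 (mod 29); (26|29)=-1, (20|29)=+1; sign (−1)^0·-1^2·+1^1 = +1.
(a,b)_2: α=6, β=-3; u≡3, v≡5 (mod 8); ε(u)ε(v)=1·0, αω(v)=6·1, βω(u)=-3·1; sum ≡ 1  ⇒  -1.
(a,b)_13: α=2, u≡10; β=3, v≡4 (mod 13); (10|13)=+1, (4|13)=+1; sign (−1)^0·+1^3·+1^2 = +1.
(a,b)_7: α=2, u≡4; β=0, v≡4 (mod 7); (4|7)=+1, (4|7)=+1; sign (−1)^0·+1^0·+1^2 = +1.
(a,b)_∞: sgn(-493)=−, sgn(-168454)=−, so -1.
(a,b)_3: α=-2, u≡2; β=-4, v≡2 (mod 3); (2|3)=-1, (2|3)=-1; sign (−1)^0·-1^-4·-1^-2 = +1.
(a,b)_19: α=0, u≡5; β=3, v≡6 (mod 19); (5|19)=+1, (6|19)=+1; sign (−1)^0·+1^3·+1^0 = +1.
Ram(-493, -168454) = {2, 11, 31, ∞}; no ℚ_2-point on the conic.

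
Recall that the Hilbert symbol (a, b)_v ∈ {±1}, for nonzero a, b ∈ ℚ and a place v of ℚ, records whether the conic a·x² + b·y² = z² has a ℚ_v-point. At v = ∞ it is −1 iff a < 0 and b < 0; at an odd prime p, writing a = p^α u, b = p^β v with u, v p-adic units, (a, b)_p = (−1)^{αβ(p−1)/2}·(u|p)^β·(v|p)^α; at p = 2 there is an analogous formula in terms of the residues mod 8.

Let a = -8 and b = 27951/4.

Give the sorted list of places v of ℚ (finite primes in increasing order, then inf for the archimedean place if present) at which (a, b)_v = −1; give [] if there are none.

[2, 7]

(a, b) ≡ (-2, 231) mod (ℚ^×)²; places V = {2, 3, 7, 11, ∞}.
(a,b)_3: α=0, u≡1; β=1, v≡2 (mod 3); (1|3)=+1, (2|3)=-1; sign (−1)^0·+1^1·-1^0 = +1.
(a,b)_11: α=0, u≡3; β=3, v≡8 (mod 11); (3|11)=+1, (8|11)=-1; sign (−1)^0·+1^3·-1^0 = +1.
(a,b)_7: α=0, u≡6; β=1, v≡6 (mod 7); (6|7)=-1, (6|7)=-1; sign (−1)^0·-1^1·-1^0 = -1.
(a,b)_∞: sgn(-2)=−, sgn(231)=+, so +1.
(a,b)_2: α=3, β=-2; u≡7, v≡7 (mod 8); ε(u)ε(v)=1·1, αω(v)=3·0, βω(u)=-2·0; sum ≡ 1  ⇒  -1.
Ram(-2, 231) = {2, 7}; no ℚ_2-point on the conic.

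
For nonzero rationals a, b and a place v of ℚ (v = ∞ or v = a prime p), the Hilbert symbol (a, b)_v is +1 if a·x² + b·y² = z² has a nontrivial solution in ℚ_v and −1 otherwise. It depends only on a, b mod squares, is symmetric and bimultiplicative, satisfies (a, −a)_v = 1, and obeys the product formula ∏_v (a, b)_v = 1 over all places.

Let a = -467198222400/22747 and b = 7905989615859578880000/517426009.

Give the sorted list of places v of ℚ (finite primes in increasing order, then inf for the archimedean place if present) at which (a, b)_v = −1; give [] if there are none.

[13, 53]

(a, b) ≡ (-29627, 1643) mod (ℚ^×)²; places V = {2, 3, 5, 7, 13, 23, 31, 43, 53, ∞}.
(a,b)_3: α=2, u≡1; β=10, v≡2 (mod 3); (1|3)=+1, (2|3)=-1; sign (−1)^0·+1^10·-1^2 = +1.
(a,b)_∞: sgn(-29627)=−, sgn(1643)=+, so +1.
(a,b)_23: α=-2, u≡10; β=-4, v≡14 (mod 23); (10|23)=-1, (14|23)=-1; sign (−1)^0·-1^-4·-1^-2 = +1.
(a,b)_53: α=1, u≡43; β=1, v≡18 (mod 53); (43|53)=+1, (18|53)=-1; sign (−1)^0·+1^1·-1^1 = -1.
(a,b)_7: α=2, u≡2; β=2, v≡6 (mod 7); (2|7)=+1, (6|7)=-1; sign (−1)^0·+1^2·-1^2 = +1.
(a,b)_31: α=2, u≡9; β=3, v≡30 (mod 31); (9|31)=+1, (30|31)=-1; sign (−1)^0·+1^3·-1^2 = +1.
(a,b)_2: α=6, β=14; u≡5, v≡3 (mod 8); ε(u)ε(v)=0·1, αω(v)=6·1, βω(u)=14·1; sum ≡ 0  ⇒  +1.
(a,b)_5: α=2, u≡2; β=4, v≡2 (mod 5); (2|5)=-1, (2|5)=-1; sign (−1)^0·-1^4·-1^2 = +1.
(a,b)_43: α=-1, u≡28; β=-2, v≡24 (mod 43); (28|43)=-1, (24|43)=+1; sign (−1)^0·-1^-2·+1^-1 = +1.
(a,b)_13: α=1, u≡9; β=2, v≡7 (mod 13); (9|13)=+1, (7|13)=-1; sign (−1)^0·+1^2·-1^1 = -1.
Ram(-29627, 1643) = {13, 53}; no ℚ_13-point on the conic.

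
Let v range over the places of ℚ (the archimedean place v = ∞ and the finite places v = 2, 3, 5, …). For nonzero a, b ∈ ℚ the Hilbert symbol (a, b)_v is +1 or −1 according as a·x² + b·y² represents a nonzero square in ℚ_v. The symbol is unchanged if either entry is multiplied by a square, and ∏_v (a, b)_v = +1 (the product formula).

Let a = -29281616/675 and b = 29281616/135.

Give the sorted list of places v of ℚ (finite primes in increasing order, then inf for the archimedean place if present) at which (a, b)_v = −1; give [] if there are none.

[3, 5, 13, 17]

(a, b) ≡ (-663, 3315) mod (ℚ^×)²; places V = {2, 3, 5, 7, 13, 17, ∞}.
(a,b)_3: α=-3, u≡1; β=-3, v≡1 (mod 3); (1|3)=+1, (1|3)=+1; sign (−1)^1·+1^-3·+1^-3 = -1.
(a,b)_7: α=2, u≡2; β=2, v≡4 (mod 7); (2|7)=+1, (4|7)=+1; sign (−1)^0·+1^2·+1^2 = +1.
(a,b)_5: α=-2, u≡2; β=-1, v≡3 (mod 5); (2|5)=-1, (3|5)=-1; sign (−1)^0·-1^-1·-1^-2 = -1.
(a,b)_13: α=3, u≡3; β=3, v≡11 (mod 13); (3|13)=+1, (11|13)=-1; sign (−1)^0·+1^3·-1^3 = -1.
(a,b)_∞: sgn(-663)=−, sgn(3315)=+, so +1.
(a,b)_2: α=4, β=4; u≡1, v≡3 (mod 8); ε(u)ε(v)=0·1, αω(v)=4·1, βω(u)=4·0; sum ≡ 0  ⇒  +1.
(a,b)_17: α=1, u≡5; β=1, v≡9 (mod 17); (5|17)=-1, (9|17)=+1; sign (−1)^0·-1^1·+1^1 = -1.
Ram(-663, 3315) = {3, 5, 13, 17}; no ℚ_3-point on the conic.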